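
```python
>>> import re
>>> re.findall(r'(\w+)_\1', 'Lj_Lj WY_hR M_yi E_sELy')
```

['Lj']

After group 1 captures some text, `\1` only succeeds where that same text appears again.
Walking the string: at [0:5] match 'Lj_Lj', group 1 = 'Lj'.
`findall` collects group 1 from the one match (1 total).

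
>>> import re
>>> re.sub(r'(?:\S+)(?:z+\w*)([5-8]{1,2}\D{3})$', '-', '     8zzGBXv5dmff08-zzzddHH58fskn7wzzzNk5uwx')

'     -'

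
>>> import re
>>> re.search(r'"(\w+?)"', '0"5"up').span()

The match spans [1:4] → '"5"'.

(1, 4)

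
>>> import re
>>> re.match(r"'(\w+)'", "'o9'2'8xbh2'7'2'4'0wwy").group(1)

'o9'

`re.match` only tries the pattern at the start of the string.
The match spans [0:4] → "'o9'".
Captured: group 1 = 'o9'.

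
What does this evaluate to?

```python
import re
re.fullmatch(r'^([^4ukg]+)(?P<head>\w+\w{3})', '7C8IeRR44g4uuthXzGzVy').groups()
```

('7C8IeRR', '44g4uuthXzGzVy')

The pattern matches anchored at the start of the string; then one or more of any character except [4ukg] (captured); then one or more of a word character, then exactly 3 of a word character (captured as 'head').
For `fullmatch`, every character of the input must be accounted for by the pattern.
The match spans [0:21] → '7C8IeRR44g4uuthXzGzVy'.
Captured: group 1 = '7C8IeRR', group 2 = '44g4uuthXzGzVy'.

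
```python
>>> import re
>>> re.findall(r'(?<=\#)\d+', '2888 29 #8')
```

['8']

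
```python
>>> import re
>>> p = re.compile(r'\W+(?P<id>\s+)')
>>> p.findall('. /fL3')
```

[' ']

This matches one or more of a non-word character; then one or more of whitespace (captured as 'id').
Scanning left to right: at [0:2] match '. ', group 1 = ' '.
`findall` collects group 1 from the one match (1 total).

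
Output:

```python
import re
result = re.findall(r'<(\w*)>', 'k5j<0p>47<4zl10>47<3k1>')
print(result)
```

Scanning left to right: at [3:7] match '<0p>', group 1 = '0p'; at [9:16] match '<4zl10>', group 1 = '4zl10'; at [18:23] match '<3k1>', group 1 = '3k1'.
Because there's exactly one group, `findall` drops the full match and keeps group 1 from each hit.

['0p', '4zl10', '3k1']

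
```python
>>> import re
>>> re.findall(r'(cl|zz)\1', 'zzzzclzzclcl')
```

`\1` is not a pattern — it's the concrete string captured by group 1, re-applied verbatim.
`findall` collects group 1 from each match (2 total).

['zz', 'cl']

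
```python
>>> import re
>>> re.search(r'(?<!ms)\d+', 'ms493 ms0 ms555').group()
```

Because the assertion is negative and zero-width, positions next to the forbidden text are skipped.
The match spans [3:5] → '93'.

'93'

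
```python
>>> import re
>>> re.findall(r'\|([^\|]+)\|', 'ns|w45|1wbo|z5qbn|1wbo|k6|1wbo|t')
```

['w45', 'z5qbn', 'k6']

`findall` collects group 1 from each match (3 total).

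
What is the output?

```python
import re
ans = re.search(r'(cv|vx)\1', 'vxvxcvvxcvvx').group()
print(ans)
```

A backreference is literal: `\1` must see the identical characters the first group matched.
`search` walks the string left to right and returns the first match it finds.
The match spans [0:4] → 'vxvx'.
Captured: group 1 = 'vx'.

vxvx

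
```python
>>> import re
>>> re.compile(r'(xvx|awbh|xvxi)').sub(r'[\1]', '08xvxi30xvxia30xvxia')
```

'08[xvx]i30[xvx]ia30[xvx]ia'

The regex engine tests alternatives in the order written; an earlier branch that matches wins even if a later one would match more.
Each match is replaced using the text its own group 1 captured.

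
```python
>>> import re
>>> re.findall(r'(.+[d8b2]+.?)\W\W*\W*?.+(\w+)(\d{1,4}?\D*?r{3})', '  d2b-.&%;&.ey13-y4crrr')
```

[('  d2b-', 'y', '4crrr')]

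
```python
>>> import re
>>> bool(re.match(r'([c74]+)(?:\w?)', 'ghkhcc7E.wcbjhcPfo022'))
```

`re.match` only tries the pattern at the start of the string.
Here position 0 doesn't satisfy it, so the call returns None, and `bool(None)` is False.

False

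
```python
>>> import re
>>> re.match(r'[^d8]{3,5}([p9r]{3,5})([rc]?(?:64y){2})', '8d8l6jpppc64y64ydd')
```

None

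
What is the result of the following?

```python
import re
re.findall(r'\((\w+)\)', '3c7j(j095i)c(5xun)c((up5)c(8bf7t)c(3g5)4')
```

['j095i', '5xun', 'up5', '8bf7t', '3g5']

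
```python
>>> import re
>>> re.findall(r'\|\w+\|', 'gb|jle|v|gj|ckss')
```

Matches: at [2:7] → '|jle|'; at [8:12] → '|gj|'.
Since nothing is captured, `findall` lists the 2 matched substrings directly.

['|jle|', '|gj|']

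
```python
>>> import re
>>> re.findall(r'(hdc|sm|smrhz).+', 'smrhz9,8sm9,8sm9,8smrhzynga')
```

`|` is ordered: at each position the engine commits to the first alternative that works.
Because there's exactly one group, `findall` drops the full match and keeps group 1 from the one hit.

['sm']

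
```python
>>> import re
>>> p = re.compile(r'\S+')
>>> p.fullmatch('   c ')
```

None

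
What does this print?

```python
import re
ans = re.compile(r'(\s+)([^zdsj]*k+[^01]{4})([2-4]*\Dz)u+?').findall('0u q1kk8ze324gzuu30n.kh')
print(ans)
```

[(' ', 'q1kk8ze3', '24gz')]

This matches one or more of whitespace (captured); then zero or more of any character except [zdsj], then one or more of a literal 'k', then exactly 4 of any character except [01] (captured); then zero or more of a character in [2-4], then a non-digit, then the literal 'z' (captured); then one or more of a literal 'u' (lazy).
Walking the string: at [2:16] match ' q1kk8ze324gzu', groups = (' ', 'q1kk8ze3', '24gz').
3 groups means the one result is a tuple of 3 captured strings — 1 here.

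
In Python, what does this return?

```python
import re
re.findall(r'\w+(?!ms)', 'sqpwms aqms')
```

['sqpwms', 'aqms']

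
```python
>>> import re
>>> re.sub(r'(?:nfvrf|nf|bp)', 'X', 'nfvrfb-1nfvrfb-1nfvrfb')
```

Branches in `(...|...)` are attempted left-to-right; the first branch that allows the whole pattern to succeed is taken.
Matches: at [0:5] → 'nfvrf'; at [8:13] → 'nfvrf'; at [16:21] → 'nfvrf'.
`sub` substitutes 'X' at each match site.

'Xb-1Xb-1Xb'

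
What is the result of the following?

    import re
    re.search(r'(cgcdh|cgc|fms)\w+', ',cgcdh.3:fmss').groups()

The match spans [1:6] → 'cgcdh'.
Captured: group 1 = 'cgc'.

('cgc',)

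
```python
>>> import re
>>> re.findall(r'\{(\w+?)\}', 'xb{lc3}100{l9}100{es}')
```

['lc3', 'l9', 'es']

Scanning left to right: at [2:7] match '{lc3}', group 1 = 'lc3'; at [10:14] match '{l9}', group 1 = 'l9'; at [17:21] match '{es}', group 1 = 'es'.
`findall` collects group 1 from each match (3 total).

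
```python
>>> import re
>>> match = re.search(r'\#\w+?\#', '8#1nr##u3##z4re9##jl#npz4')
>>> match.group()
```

'#1nr#'

`re.search` tries every starting position until one works.
The match spans [1:6] → '#1nr#'.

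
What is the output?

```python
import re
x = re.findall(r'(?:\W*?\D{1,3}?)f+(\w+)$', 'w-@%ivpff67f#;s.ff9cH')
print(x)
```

Because there's exactly one group, `findall` drops the full match and keeps group 1 from the one hit.

['9cH']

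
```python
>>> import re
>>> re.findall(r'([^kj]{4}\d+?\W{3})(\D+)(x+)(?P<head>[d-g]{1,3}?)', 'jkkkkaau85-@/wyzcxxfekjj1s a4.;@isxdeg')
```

The `?` after the quantifier makes it lazy — it takes as little as possible before letting the rest of the pattern try.
With 4 capturing groups, `findall` returns a 4-tuple per match.

[('aau85-@/', 'wyzcx', 'x', 'f'), ('1s a4.;@', 'is', 'x', 'd')]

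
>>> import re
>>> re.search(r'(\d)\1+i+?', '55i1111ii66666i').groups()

('5',)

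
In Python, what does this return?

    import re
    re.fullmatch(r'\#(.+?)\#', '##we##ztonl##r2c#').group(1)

'#we##ztonl##r2c'

For `fullmatch`, every character of the input must be accounted for by the pattern.
The match spans [0:17] → '##we##ztonl##r2c#'.
Captured: group 1 = '#we##ztonl##r2c'.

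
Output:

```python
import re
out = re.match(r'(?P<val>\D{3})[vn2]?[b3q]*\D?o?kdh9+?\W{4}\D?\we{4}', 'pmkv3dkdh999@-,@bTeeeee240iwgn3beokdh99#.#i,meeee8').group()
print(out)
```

This matches exactly 3 of a non-digit (captured as 'val'); then optionally one of [vn2], then zero or more of one of [b3q], then optionally a non-digit; then optionally the literal 'o', then the literal 'kdh', then one or more of a literal '9' (lazy); then exactly 4 of a non-word character, then optionally a non-digit; then a word character, then exactly 4 of the literal 'e'.
`re.match` won't scan ahead — the pattern has to work from the very first character.
The match spans [0:22] → 'pmkv3dkdh999@-,@bTeeee'.
Captured: group 1 = 'pmk'.

pmkv3dkdh999@-,@bTeeee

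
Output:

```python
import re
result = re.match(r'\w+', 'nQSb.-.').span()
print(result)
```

This matches one or more of a word character.
`match` is anchored at position 0; if the pattern doesn't fit there, it returns None.
The match spans [0:4] → 'nQSb'.

(0, 4)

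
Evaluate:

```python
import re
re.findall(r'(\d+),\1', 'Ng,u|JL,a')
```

One capturing group, so `findall` returns just the captured substring from each match — 0 in all.
Nothing in the string satisfies the pattern, so the list is empty.

[]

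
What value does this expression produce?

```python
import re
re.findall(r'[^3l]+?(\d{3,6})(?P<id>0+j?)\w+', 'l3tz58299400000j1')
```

Because the quantifier is non-greedy, it stops expanding at the earliest point where the rest of the pattern can succeed.
With 2 capturing groups, `findall` returns a 2-tuple per match.

[('582994', '00000j')]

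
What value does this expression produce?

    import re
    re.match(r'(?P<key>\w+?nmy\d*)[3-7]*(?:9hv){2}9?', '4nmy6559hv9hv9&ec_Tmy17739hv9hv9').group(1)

This matches one or more of a word character (lazy), then the literal 'nmy', then zero or more of a digit (captured as 'key'); then zero or more of a character in [3-7], then the literal '9hv' repeated 2 times, then optionally a literal '9'.
`match` is anchored at position 0; if the pattern doesn't fit there, it returns None.
The match spans [0:14] → '4nmy6559hv9hv9'.
Captured: group 1 = '4nmy655'.

'4nmy655'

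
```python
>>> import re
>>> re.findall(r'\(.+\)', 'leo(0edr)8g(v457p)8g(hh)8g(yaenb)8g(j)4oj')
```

Since nothing is captured, `findall` lists the 1 matched substring directly.

['(0edr)8g(v457p)8g(hh)8g(yaenb)8g(j)']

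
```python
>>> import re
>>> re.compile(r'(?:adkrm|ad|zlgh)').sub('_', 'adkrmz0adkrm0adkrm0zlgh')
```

'_z0_0_0_'

Alternation isn't longest-match — the leftmost alternative that fits at this position is chosen.
Matches: at [0:5] → 'adkrm'; at [7:12] → 'adkrm'; at [13:18] → 'adkrm'; at [19:23] → 'zlgh'.
Each match is replaced by '_'.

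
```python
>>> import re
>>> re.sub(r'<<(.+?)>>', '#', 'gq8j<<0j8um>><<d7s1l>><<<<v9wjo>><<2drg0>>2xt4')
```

'gq8j####2xt4'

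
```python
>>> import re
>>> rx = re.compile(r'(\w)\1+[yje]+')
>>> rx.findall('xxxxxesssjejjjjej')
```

['x', 's']

`\1` is not a pattern — it's the concrete string captured by group 1, re-applied verbatim.
Walking the string: at [0:6] match 'xxxxxe', group 1 = 'x'; at [6:17] match 'sssjejjjjej', group 1 = 's'.
`findall` collects group 1 from each match (2 total).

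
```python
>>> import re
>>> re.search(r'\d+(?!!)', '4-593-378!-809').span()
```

Because the assertion is negative and zero-width, positions next to the forbidden text are skipped.
The match spans [0:1] → '4'.

(0, 1)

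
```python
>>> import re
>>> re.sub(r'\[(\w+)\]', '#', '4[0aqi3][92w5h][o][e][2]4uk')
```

'4#####4uk'

Matches: at [1:8] → '[0aqi3]'; at [8:15] → '[92w5h]'; at [15:18] → '[o]'; at [18:21] → '[e]'; at [21:24] → '[2]'.
Each match is replaced by '#'.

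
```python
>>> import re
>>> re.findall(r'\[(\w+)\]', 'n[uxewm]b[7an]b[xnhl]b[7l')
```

One capturing group, so `findall` returns just the captured substring from each match — 3 in all.

['uxewm', '7an', 'xnhl']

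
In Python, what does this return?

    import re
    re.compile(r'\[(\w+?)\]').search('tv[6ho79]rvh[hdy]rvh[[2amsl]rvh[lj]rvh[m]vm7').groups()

('6ho79',)

Unlike `match`, `search` isn't anchored — it looks for the pattern anywhere in the string.
The match spans [2:9] → '[6ho79]'.
Captured: group 1 = '6ho79'.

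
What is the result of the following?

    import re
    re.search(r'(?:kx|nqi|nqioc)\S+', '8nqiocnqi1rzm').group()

'nqiocnqi1rzm'

`search` walks the string left to right and returns the first match it finds.
The match spans [1:13] → 'nqiocnqi1rzm'.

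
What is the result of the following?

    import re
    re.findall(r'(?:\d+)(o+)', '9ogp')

The pattern matches one or more of a digit (non-capturing group); then one or more of a literal 'o' (captured).
Matches: at [0:2] match '9o', group 1 = 'o'.
Because there's exactly one group, `findall` drops the full match and keeps group 1 from the one hit.

['o']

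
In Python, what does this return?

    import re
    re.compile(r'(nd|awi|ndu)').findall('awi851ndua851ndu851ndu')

Alternation tries branches left to right and keeps the first one that lets the overall match succeed at that position.
Scanning left to right: at [0:3] match 'awi', group 1 = 'awi'; at [6:8] match 'nd', group 1 = 'nd'; at [13:15] match 'nd', group 1 = 'nd'; at [19:21] match 'nd', group 1 = 'nd'.
Because there's exactly one group, `findall` drops the full match and keeps group 1 from each hit.

['awi', 'nd', 'nd', 'nd']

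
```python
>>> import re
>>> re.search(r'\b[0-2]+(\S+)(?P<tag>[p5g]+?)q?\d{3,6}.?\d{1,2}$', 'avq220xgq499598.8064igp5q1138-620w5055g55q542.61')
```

The pattern matches a word boundary (`\b`, zero-width); then one or more of a character in [0-2]; then one or more of a non-whitespace character (captured); then one or more of one of [p5g] (lazy) (captured as 'tag'); then optionally the literal 'q', then 3 to 6 of a digit; then optionally any character, then 1 to 2 of a digit; then anchored at the end.
Here no position works, so the call returns None.

None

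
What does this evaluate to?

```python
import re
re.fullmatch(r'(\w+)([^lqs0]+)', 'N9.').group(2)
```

'.'

Pattern: one or more of a word character (captured); then one or more of any character except [lqs0] (captured).
`re.fullmatch` requires the pattern to consume the entire string.
The match spans [0:3] → 'N9.'.
Captured: group 1 = 'N9', group 2 = '.'.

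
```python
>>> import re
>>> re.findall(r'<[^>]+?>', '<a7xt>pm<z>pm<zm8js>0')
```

`findall` yields the raw match text (3 of them) because the pattern has no groups.

['<a7xt>', '<z>', '<zm8js>']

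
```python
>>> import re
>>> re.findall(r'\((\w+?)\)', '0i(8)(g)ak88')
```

['8', 'g']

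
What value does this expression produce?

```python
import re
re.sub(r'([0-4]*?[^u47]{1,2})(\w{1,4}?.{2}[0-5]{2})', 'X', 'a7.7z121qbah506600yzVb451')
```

Pattern: zero or more of a character in [0-4] (lazy), then 1 to 2 of any character except [u47] (captured); then 1 to 4 of a word character (lazy), then exactly 2 of any character, then exactly 2 of a character in [0-5] (captured).
Matches: at [2:8] → '.7z121'; at [8:18] → 'qbah506600'; at [18:25] → 'yzVb451'.
Every occurrence is swapped for 'X'.

'a7XXX'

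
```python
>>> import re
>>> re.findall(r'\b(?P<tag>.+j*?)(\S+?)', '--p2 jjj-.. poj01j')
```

[('p2 jjj-.. poj01', 'j')]

Pattern: a word boundary (`\b`, zero-width); then one or more of any character, then zero or more of the literal 'j' (lazy) (captured as 'tag'); then one or more of a non-whitespace character (lazy) (captured).
Matches: at [2:18] match 'p2 jjj-.. poj01j', groups = ('p2 jjj-.. poj01', 'j').
With 2 capturing groups, `findall` returns a 2-tuple per match.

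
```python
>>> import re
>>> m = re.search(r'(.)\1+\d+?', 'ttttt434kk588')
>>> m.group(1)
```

't'

`\1` is not a pattern — it's the concrete string captured by group 1, re-applied verbatim.
`re.search` tries every starting position until one works.
The match spans [0:6] → 'ttttt4'.
Captured: group 1 = 't'.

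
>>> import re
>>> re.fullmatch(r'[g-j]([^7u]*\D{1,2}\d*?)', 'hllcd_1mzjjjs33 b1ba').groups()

('llcd_1mzjjjs33 b1ba',)

This matches a character in [g-j]; then zero or more of any character except [7u], then 1 to 2 of a non-digit, then zero or more of a digit (lazy) (captured).
`re.fullmatch` requires the pattern to consume the entire string.
The match spans [0:20] → 'hllcd_1mzjjjs33 b1ba'.
Captured: group 1 = 'llcd_1mzjjjs33 b1ba'.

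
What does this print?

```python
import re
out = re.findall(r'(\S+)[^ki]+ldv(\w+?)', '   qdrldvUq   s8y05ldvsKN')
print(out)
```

This matches one or more of a non-whitespace character (captured); then one or more of any character except [ki], then the literal 'ldv'; then one or more of a word character (lazy) (captured).
Scanning left to right: at [3:23] match 'qdrldvUq   s8y05ldvs', groups = ('qdrldvUq', 's').
With 2 capturing groups, `findall` returns a 2-tuple per match.

[('qdrldvUq', 's')]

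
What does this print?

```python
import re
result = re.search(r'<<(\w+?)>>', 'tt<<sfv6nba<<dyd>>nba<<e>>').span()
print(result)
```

(11, 18)

The match spans [11:18] → '<<dyd>>'.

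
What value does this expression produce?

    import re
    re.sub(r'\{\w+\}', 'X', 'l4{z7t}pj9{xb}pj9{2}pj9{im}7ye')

Each match is replaced by 'X'.

'l4Xpj9Xpj9Xpj9X7ye'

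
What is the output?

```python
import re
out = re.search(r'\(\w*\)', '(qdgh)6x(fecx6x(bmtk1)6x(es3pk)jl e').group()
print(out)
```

The match spans [0:6] → '(qdgh)'.

(qdgh)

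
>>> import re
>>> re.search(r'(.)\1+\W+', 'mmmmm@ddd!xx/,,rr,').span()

A backreference is literal: `\1` must see the identical characters the first group matched.
`search` walks the string left to right and returns the first match it finds.
The match spans [0:6] → 'mmmmm@'.
Captured: group 1 = 'm'.

(0, 6)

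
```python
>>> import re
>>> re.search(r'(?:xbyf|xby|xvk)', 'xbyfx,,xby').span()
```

(0, 4)

The regex engine tests alternatives in the order written; an earlier branch that matches wins even if a later one would match more.
The match spans [0:4] → 'xbyf'.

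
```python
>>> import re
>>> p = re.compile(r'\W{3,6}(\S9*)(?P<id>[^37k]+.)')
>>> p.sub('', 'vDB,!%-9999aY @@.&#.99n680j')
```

'vDB'

This matches 3 to 6 of a non-word character; then a non-whitespace character, then zero or more of a literal '9' (captured); then one or more of any character except [37k], then any character (captured as 'id').
Matches: at [3:27] → ',!%-9999aY @@.&#.99n680j'.
Each match is replaced by ''.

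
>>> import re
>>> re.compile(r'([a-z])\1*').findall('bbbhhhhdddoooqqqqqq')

['b', 'h', 'd', 'o', 'q']

`\1` has to match the exact text group 1 already captured.
Because there's exactly one group, `findall` drops the full match and keeps group 1 from each hit.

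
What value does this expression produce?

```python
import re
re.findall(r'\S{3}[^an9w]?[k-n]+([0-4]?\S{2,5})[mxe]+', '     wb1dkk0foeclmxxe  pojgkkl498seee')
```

['0foecl', '498see']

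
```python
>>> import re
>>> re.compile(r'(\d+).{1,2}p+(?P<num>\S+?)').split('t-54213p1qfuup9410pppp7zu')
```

['t-', '5421', '1', 'qfuup', '9410', '7', 'zu']

A non-greedy quantifier consumes as few characters as it can — just enough that the remainder of the pattern still matches from where it stops; whatever follows it matches normally.
With a capturing group present, the delimiter's captured portion is kept in the result list.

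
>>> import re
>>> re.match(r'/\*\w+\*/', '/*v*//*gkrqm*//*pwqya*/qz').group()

`re.match` only tries the pattern at the start of the string.
The match spans [0:5] → '/*v*/'.

'/*v*/'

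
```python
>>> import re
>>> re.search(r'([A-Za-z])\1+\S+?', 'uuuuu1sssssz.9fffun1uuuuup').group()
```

`\1` has to match the exact text group 1 already captured.
`re.search` scans for the first position where the pattern succeeds.
The match spans [0:6] → 'uuuuu1'.
Captured: group 1 = 'u'.

'uuuuu1'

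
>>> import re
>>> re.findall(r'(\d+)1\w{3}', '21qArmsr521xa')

This matches one or more of a digit (captured); then the literal '1', then exactly 3 of a word character.
Matches: at [0:5] match '21qAr', group 1 = '2'.
One capturing group, so `findall` returns just the captured substring from the one match — 1 in all.

['2']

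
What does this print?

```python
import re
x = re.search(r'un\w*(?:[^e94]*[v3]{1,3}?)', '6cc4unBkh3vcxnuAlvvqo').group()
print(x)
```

unBkh3vcxnuAlvv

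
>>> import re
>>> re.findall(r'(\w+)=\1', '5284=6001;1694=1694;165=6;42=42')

The backreference `\1` re-matches whatever the first group consumed, character for character.
`findall` collects group 1 from each match (2 total).

['1694', '42']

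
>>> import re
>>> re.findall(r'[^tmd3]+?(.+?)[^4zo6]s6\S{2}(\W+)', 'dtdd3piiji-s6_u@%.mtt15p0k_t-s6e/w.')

This matches one or more of any character except [tmd3] (lazy); then one or more of any character (lazy) (captured); then any character except [4zo6], then the literal 's6', then exactly 2 of a non-whitespace character; then one or more of a non-word character (captured).
With the lazy modifier that quantifier settles for the fewest repetitions that let the rest of the pattern succeed (the atoms after it are unaffected and can still be greedy).
Walking the string: at [5:18] match 'piiji-s6_u@%.', groups = ('iiji', '@%.').
2 groups means the one result is a tuple of 2 captured strings — 1 here.

[('iiji', '@%.')]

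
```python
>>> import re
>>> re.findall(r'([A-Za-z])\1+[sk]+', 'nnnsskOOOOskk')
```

['n', 'O']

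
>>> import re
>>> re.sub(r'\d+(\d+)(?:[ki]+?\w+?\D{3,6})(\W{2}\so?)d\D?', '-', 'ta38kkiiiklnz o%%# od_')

'ta-'

Pattern: one or more of a digit; then one or more of a digit (captured); then one or more of one of [ki] (lazy), then one or more of a word character (lazy), then 3 to 6 of a non-digit (non-capturing group); then exactly 2 of a non-word character, then whitespace, then optionally a literal 'o' (captured); then the literal 'd', then optionally a non-digit.
Matches: at [2:22] → '38kkiiiklnz o%%# od_'.
Each match is replaced by '-'.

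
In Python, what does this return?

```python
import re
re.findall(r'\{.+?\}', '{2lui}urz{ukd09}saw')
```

['{2lui}', '{ukd09}']

Because the quantifier is non-greedy, it stops expanding at the earliest point where the rest of the pattern can succeed.
`findall` yields the raw match text (2 of them) because the pattern has no groups.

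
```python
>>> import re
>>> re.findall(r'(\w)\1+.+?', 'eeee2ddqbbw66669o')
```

['e', 'd', 'b', '6']

A backreference is literal: `\1` must see the identical characters the first group matched.
One capturing group, so `findall` returns just the captured substring from each match — 4 in all.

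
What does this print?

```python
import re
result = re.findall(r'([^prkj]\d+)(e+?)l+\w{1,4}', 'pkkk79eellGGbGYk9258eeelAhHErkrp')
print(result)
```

[('79', 'ee'), ('9258', 'eee')]

Pattern: any character except [prkj], then one or more of a digit (captured); then one or more of a literal 'e' (lazy) (captured); then one or more of a literal 'l', then 1 to 4 of a word character.
Scanning left to right: at [4:14] match '79eellGGbG', groups = ('79', 'ee'); at [16:28] match '9258eeelAhHE', groups = ('9258', 'eee').
Multiple groups make `findall` return tuples — one 2-tuple for each match.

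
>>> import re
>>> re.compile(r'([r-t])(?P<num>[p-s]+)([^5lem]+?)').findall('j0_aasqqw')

[('s', 'qq', 'w')]

The pattern matches a character in [r-t] (captured); then one or more of a character in [p-s] (captured as 'num'); then one or more of any character except [5lem] (lazy) (captured).
Walking the string: at [5:9] match 'sqqw', groups = ('s', 'qq', 'w').
With 3 capturing groups, `findall` returns a 3-tuple per match.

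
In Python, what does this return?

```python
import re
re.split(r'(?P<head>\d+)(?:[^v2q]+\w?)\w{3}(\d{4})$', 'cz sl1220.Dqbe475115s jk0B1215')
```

Pattern: one or more of a digit (captured as 'head'); then one or more of any character except [v2q], then optionally a word character (non-capturing group); then exactly 3 of a word character; then exactly 4 of a digit (captured); then anchored at the end.
`re.split` interleaves the captured-group text with the surrounding fragments.

['cz sl1220.Dqbe', '475115', '1215', '']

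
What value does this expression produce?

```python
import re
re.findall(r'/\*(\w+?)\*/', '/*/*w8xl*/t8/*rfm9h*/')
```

['w8xl', 'rfm9h']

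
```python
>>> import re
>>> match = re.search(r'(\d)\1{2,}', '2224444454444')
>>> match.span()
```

(0, 3)

`\1` is not a pattern — it's the concrete string captured by group 1, re-applied verbatim.
The match spans [0:3] → '222'.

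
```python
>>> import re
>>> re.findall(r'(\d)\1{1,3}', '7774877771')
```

['7', '7']

A backreference is literal: `\1` must see the identical characters the first group matched.
One capturing group, so `findall` returns just the captured substring from each match — 2 in all.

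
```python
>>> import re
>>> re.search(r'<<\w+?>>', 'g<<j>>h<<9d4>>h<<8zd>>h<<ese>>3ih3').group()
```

'<<j>>'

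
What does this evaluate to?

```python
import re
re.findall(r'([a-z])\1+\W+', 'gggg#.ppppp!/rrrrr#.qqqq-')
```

`\1` is not a pattern — it's the concrete string captured by group 1, re-applied verbatim.
Walking the string: at [0:6] match 'gggg#.', group 1 = 'g'; at [6:13] match 'ppppp!/', group 1 = 'p'; at [13:20] match 'rrrrr#.', group 1 = 'r'; at [20:25] match 'qqqq-', group 1 = 'q'.
With a single group, `findall` returns only what that group captured — 4 items.

['g', 'p', 'r', 'q']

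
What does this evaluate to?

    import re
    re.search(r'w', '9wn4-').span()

(1, 2)

Pattern: a literal 'w'.
The match spans [1:2] → 'w'.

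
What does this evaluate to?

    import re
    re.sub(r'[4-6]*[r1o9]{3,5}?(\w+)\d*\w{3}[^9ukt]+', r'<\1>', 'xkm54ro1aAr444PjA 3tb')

The pattern matches zero or more of a character in [4-6], then 3 to 5 of one of [r1o9] (lazy); then one or more of a word character (captured); then zero or more of a digit, then exactly 3 of a word character, then one or more of any character except [9ukt].
Matches: at [3:19] → '54ro1aAr444PjA 3'.
Each match is replaced using the text its own group 1 captured.

'xkm<aAr444>tb'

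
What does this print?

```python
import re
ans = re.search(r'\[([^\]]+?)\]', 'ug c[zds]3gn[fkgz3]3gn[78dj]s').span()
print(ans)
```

The match spans [4:9] → '[zds]'.

(4, 9)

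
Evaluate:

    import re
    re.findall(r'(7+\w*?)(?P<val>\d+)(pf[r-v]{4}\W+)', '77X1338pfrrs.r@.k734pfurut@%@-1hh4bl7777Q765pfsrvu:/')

[('7', '34', 'pfurut@%@-'), ('7777Q', '765', 'pfsrvu:/')]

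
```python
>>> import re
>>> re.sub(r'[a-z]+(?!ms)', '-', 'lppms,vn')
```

Because the assertion is negative and zero-width, positions next to the forbidden text are skipped.
Matches: at [0:5] → 'lppms'; at [6:8] → 'vn'.
Every occurrence is swapped for '-'.

'-,-'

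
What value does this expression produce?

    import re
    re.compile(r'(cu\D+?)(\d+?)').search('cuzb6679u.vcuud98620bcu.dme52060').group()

Pattern: the literal 'cu', then one or more of a non-digit (lazy) (captured); then one or more of a digit (lazy) (captured).
Lazy quantifiers expand one character at a time until the remainder of the pattern can match.
`re.search` tries every starting position until one works.
The match spans [0:5] → 'cuzb6'.
Captured: group 1 = 'cuzb', group 2 = '6'.

'cuzb6'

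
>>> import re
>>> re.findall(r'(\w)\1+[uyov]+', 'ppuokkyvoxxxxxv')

['p', 'k', 'x']

`\1` is not a pattern — it's the concrete string captured by group 1, re-applied verbatim.
Walking the string: at [0:4] match 'ppuo', group 1 = 'p'; at [4:9] match 'kkyvo', group 1 = 'k'; at [9:15] match 'xxxxxv', group 1 = 'x'.
`findall` collects group 1 from each match (3 total).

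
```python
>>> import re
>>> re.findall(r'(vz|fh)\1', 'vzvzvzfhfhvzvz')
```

['vz', 'fh', 'vz']

The backreference `\1` re-matches whatever the first group consumed, character for character.
Walking the string: at [0:4] match 'vzvz', group 1 = 'vz'; at [6:10] match 'fhfh', group 1 = 'fh'; at [10:14] match 'vzvz', group 1 = 'vz'.
`findall` collects group 1 from each match (3 total).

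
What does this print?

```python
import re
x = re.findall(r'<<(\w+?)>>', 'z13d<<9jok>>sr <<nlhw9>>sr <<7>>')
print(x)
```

['9jok', 'nlhw9', '7']

Because there's exactly one group, `findall` drops the full match and keeps group 1 from each hit.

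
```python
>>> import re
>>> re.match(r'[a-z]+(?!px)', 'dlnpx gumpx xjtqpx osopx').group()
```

A negative assertion filters positions out without eating any characters.
With `match`, the pattern is implicitly anchored at the beginning.
The match spans [0:5] → 'dlnpx'.

'dlnpx'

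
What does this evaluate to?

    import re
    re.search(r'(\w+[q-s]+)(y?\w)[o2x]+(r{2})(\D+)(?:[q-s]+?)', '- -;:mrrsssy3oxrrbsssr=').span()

The match spans [5:22] → 'mrrsssy3oxrrbsssr'.

(5, 22)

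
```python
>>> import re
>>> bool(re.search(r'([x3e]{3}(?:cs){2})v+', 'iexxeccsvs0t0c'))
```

Here the pattern never matches, so the call returns None, and `bool(None)` is False.

False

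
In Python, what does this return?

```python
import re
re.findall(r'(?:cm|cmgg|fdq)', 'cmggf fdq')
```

['cm', 'fdq']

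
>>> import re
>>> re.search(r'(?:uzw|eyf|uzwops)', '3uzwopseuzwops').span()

The regex engine tests alternatives in the order written; an earlier branch that matches wins even if a later one would match more.
Unlike `match`, `search` isn't anchored — it looks for the pattern anywhere in the string.
The match spans [1:4] → 'uzw'.

(1, 4)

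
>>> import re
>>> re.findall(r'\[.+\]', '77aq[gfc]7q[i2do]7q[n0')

['[gfc]7q[i2do]']

Walking the string: at [4:17] → '[gfc]7q[i2do]'.
`findall` yields the raw match text (1 of them) because the pattern has no groups.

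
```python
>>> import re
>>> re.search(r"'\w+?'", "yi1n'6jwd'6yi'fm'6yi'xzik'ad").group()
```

The match spans [4:10] → "'6jwd'".

"'6jwd'"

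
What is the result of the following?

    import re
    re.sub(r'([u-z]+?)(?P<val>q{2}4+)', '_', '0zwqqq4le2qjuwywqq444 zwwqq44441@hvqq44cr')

The pattern matches one or more of a character in [u-z] (lazy) (captured); then exactly 2 of the literal 'q', then one or more of a literal '4' (captured as 'val').
Matches: at [12:21] → 'uwywqq444'; at [22:31] → 'zwwqq4444'; at [34:39] → 'vqq44'.
Each match is replaced by '_'.

'0zwqqq4le2qj_ _1@h_cr'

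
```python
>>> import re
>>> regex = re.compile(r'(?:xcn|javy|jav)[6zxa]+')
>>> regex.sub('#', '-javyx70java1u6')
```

Matches: at [1:6] → 'javyx'; at [8:12] → 'java'.
`sub` substitutes '#' at each match site.

'-#70#1u6'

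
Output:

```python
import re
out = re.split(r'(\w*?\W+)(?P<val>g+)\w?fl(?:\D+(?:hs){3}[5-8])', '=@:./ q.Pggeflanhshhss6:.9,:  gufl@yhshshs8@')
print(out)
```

['=@:./ q.Pggeflanhshhss6:.', '9,:  ', 'g', '@']

`re.split` interleaves the captured-group text with the surrounding fragments.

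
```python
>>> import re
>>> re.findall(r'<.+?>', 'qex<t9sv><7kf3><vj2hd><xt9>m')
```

['<t9sv>', '<7kf3>', '<vj2hd>', '<xt9>']

Since nothing is captured, `findall` lists the 4 matched substrings directly.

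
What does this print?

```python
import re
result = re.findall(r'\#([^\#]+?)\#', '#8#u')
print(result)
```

['8']

Matches: at [0:3] match '#8#', group 1 = '8'.
Because there's exactly one group, `findall` drops the full match and keeps group 1 from the one hit.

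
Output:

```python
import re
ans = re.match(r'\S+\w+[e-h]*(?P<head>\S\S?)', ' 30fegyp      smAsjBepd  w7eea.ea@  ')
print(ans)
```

None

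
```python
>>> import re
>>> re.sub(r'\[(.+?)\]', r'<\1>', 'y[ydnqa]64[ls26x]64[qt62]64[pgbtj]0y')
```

'y<ydnqa>64<ls26x>64<qt62>64<pgbtj>0y'

Lazy quantifiers expand one character at a time until the remainder of the pattern can match.
Each match is replaced using the text its own group 1 captured.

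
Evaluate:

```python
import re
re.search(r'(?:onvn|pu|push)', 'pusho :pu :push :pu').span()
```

(0, 2)

`|` is ordered: at each position the engine commits to the first alternative that works.
Unlike `match`, `search` isn't anchored — it looks for the pattern anywhere in the string.
The match spans [0:2] → 'pu'.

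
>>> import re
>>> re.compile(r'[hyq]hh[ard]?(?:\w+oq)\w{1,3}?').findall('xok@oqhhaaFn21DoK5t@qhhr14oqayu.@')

Pattern: one of [hyq], then the literal 'hh', then optionally one of [ard]; then one or more of a word character, then the literal 'oq' (non-capturing group); then 1 to 3 of a word character (lazy).
The `?` after the quantifier makes it lazy — it takes as little as possible before letting the rest of the pattern try.
Scanning left to right: at [20:29] → 'qhhr14oqa'.
`findall` yields the raw match text (1 of them) because the pattern has no groups.

['qhhr14oqa']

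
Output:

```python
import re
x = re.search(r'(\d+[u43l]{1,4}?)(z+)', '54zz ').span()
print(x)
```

The pattern matches one or more of a digit, then 1 to 4 of one of [u43l] (lazy) (captured); then one or more of a literal 'z' (captured).
The match spans [0:4] → '54zz'.

(0, 4)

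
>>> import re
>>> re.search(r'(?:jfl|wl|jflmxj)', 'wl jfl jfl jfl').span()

The match spans [0:2] → 'wl'.

(0, 2)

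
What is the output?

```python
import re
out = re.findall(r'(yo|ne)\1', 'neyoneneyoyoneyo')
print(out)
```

['ne', 'yo']

A backreference is literal: `\1` must see the identical characters the first group matched.
Walking the string: at [4:8] match 'nene', group 1 = 'ne'; at [8:12] match 'yoyo', group 1 = 'yo'.
`findall` collects group 1 from each match (2 total).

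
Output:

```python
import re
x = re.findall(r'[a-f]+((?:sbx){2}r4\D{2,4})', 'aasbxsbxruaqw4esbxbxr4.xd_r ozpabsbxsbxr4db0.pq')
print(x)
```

['sbxsbxr4db']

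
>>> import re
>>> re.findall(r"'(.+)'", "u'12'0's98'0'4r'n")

["12'0's98'0'4r"]

Scanning left to right: at [1:16] match "'12'0's98'0'4r'", group 1 = "12'0's98'0'4r".
`findall` collects group 1 from the one match (1 total).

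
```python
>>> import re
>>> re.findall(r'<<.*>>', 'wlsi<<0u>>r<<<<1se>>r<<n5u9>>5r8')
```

['<<0u>>r<<<<1se>>r<<n5u9>>']

With no groups in the pattern, `findall` gives back each whole match — 1 here.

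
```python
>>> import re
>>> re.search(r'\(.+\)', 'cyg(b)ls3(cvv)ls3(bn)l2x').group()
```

The match spans [3:21] → '(b)ls3(cvv)ls3(bn)'.

'(b)ls3(cvv)ls3(bn)'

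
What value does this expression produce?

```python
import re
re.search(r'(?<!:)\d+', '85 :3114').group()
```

'85'

A negative assertion filters positions out without eating any characters.
The match spans [0:2] → '85'.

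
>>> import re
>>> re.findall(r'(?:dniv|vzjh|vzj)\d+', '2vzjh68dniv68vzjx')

['vzjh68', 'dniv68']

Scanning left to right: at [1:7] → 'vzjh68'; at [7:13] → 'dniv68'.
With no groups in the pattern, `findall` gives back each whole match — 2 here.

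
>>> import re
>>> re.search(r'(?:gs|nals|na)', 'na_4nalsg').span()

`re.search` tries every starting position until one works.
The match spans [0:2] → 'na'.

(0, 2)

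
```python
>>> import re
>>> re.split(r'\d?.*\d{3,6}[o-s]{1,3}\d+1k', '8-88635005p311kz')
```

['', 'z']

The pattern matches optionally a digit; then zero or more of any character, then 3 to 6 of a digit; then 1 to 3 of a character in [o-s], then one or more of a digit, then the literal '1k'.
Splitting on the pattern gives 2 pieces.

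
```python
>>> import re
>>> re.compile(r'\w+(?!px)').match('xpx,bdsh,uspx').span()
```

(0, 3)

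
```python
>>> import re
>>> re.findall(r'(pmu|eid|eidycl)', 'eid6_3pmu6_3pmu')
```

['eid', 'pmu', 'pmu']

Walking the string: at [0:3] match 'eid', group 1 = 'eid'; at [6:9] match 'pmu', group 1 = 'pmu'; at [12:15] match 'pmu', group 1 = 'pmu'.
One capturing group, so `findall` returns just the captured substring from each match — 3 in all.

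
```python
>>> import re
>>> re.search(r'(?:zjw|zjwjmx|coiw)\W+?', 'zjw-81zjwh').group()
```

Unlike `match`, `search` isn't anchored — it looks for the pattern anywhere in the string.
The match spans [0:4] → 'zjw-'.

'zjw-'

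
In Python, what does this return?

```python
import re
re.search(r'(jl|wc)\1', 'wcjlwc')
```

After group 1 captures some text, `\1` only succeeds where that same text appears again.
Unlike `match`, `search` isn't anchored — it looks for the pattern anywhere in the string.
Here nothing in the string fits, so the call returns None.

None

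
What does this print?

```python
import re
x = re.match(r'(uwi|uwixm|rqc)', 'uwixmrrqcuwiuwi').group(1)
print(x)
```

uwi

The match spans [0:3] → 'uwi'.
Captured: group 1 = 'uwi'.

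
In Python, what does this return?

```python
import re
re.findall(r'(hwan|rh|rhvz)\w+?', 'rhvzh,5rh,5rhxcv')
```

['rh', 'rh']

The regex engine tests alternatives in the order written; an earlier branch that matches wins even if a later one would match more.
Matches: at [0:3] match 'rhv', group 1 = 'rh'; at [11:14] match 'rhx', group 1 = 'rh'.
With a single group, `findall` returns only what that group captured — 2 items.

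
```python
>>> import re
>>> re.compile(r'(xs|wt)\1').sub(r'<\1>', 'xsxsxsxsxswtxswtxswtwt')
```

'<xs><xs>xswtxswtxs<wt>'

After group 1 captures some text, `\1` only succeeds where that same text appears again.
The replacement refers to a captured group, so each match is rewritten using its own captured text.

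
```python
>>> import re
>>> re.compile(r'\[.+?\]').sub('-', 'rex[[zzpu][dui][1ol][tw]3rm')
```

Lazy quantifiers expand one character at a time until the remainder of the pattern can match.
Matches: at [3:10] → '[[zzpu]'; at [10:15] → '[dui]'; at [15:20] → '[1ol]'; at [20:24] → '[tw]'.
Every occurrence is swapped for '-'.

'rex----3rm'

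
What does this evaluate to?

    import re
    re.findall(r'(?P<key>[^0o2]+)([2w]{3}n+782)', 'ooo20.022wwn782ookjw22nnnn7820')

[('kj', 'w22nnnn782')]

The pattern matches one or more of any character except [0o2] (captured as 'key'); then exactly 3 of one of [2w], then one or more of the literal 'n', then the literal '782' (captured).
With 2 capturing groups, `findall` returns a 2-tuple per match.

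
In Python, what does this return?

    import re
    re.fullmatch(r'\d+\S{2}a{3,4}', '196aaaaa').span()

For `fullmatch`, every character of the input must be accounted for by the pattern.
The match spans [0:8] → '196aaaaa'.

(0, 8)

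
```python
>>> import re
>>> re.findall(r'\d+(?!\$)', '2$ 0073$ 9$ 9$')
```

['007']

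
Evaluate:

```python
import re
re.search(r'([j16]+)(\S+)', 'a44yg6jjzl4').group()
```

Pattern: one or more of one of [j16] (captured); then one or more of a non-whitespace character (captured).
`re.search` tries every starting position until one works.
The match spans [5:11] → '6jjzl4'.
Captured: group 1 = '6jj', group 2 = 'zl4'.

'6jjzl4'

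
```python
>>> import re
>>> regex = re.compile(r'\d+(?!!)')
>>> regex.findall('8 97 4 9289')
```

['8', '97', '4', '9289']

The negative lookahead/lookbehind blocks any match where the forbidden context is present.
With no groups in the pattern, `findall` gives back each whole match — 4 here.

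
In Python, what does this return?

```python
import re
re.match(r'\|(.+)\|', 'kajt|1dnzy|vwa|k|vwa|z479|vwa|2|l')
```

`re.match` only tries the pattern at the start of the string.
Here the string doesn't start with a match, so the call returns None.

None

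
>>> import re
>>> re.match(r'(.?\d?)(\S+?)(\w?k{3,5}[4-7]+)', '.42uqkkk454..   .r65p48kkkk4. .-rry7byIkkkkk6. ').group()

Pattern: optionally any character, then optionally a digit (captured); then one or more of a non-whitespace character (lazy) (captured); then optionally a word character, then 3 to 5 of the literal 'k', then one or more of a character in [4-7] (captured).
`re.match` won't scan ahead — the pattern has to work from the very first character.
The match spans [0:11] → '.42uqkkk454'.
Captured: group 1 = '.4', group 2 = '2u', group 3 = 'qkkk454'.

'.42uqkkk454'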